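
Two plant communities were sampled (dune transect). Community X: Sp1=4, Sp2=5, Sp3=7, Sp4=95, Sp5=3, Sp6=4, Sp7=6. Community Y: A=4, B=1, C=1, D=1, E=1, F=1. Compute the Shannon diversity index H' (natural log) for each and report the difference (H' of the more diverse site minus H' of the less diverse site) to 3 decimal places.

Community X: N=124, proportions 0.03226, 0.04032, 0.05645, 0.76613, 0.02419, 0.03226, 0.04839, giving H' = 0.95396 (working shown to 5 dp, full precision carried).
Community Y: N=9, proportions 0.44444, 0.11111, 0.11111, 0.11111, 0.11111, 0.11111, giving H' = 1.58109.
Difference = |0.95396 − 1.58109| = 0.62713, i.e. 0.627 to 3 decimal places.

0.627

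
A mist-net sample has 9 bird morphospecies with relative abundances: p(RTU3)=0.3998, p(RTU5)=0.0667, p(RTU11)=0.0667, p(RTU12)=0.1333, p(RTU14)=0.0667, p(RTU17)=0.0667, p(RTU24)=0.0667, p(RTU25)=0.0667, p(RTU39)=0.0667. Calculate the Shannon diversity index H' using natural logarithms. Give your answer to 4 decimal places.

Each pᵢ ln pᵢ term (working shown to 6 dp, full precision carried): 0.3998×(-0.916791)=-0.366533, 0.0667×(-2.707550)=-0.180594, 0.0667×(-2.707550)=-0.180594, 0.1333×(-2.015153)=-0.268620, 0.0667×(-2.707550)=-0.180594, 0.0667×(-2.707550)=-0.180594, 0.0667×(-2.707550)=-0.180594, 0.0667×(-2.707550)=-0.180594, 0.0667×(-2.707550)=-0.180594.
Sum = -1.899308, so H' = 1.8993.

1.8993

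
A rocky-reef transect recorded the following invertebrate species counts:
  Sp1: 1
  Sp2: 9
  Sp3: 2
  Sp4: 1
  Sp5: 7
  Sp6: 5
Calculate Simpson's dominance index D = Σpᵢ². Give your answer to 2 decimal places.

Total N = 1+9+2+1+7+5 = 25, so the proportions are 0.04, 0.36, 0.08, 0.04, 0.28, 0.2 (working shown to 4 dp, full precision carried).
D = 0.04² + 0.36² + 0.08² + 0.04² + 0.28² + 0.2² = 0.0016 + 0.1296 + 0.0064 + 0.0016 + 0.0784 + 0.0400 = 0.2576.
To 2 decimal places, D = 0.26.

0.26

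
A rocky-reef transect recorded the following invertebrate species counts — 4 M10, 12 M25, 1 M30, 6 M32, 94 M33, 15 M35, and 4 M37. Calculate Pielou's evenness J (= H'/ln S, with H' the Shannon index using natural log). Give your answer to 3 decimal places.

0.562

Total N = 4+12+1+6+94+15+4 = 136, so the proportions are 0.02941, 0.08824, 0.00735, 0.04412, 0.69118, 0.11029, 0.02941 (working shown to 5 dp, full precision carried).
H' = −Σ pᵢ ln pᵢ = −((-0.10372) + (-0.21421) + (-0.03612) + (-0.13769) + (-0.25529) + (-0.24315) + (-0.10372)) = 1.09390.
With S = 7 species, ln S = 1.94591, so J = 1.09390/1.94591 = 0.56215, i.e. 0.562 to 3 decimal places.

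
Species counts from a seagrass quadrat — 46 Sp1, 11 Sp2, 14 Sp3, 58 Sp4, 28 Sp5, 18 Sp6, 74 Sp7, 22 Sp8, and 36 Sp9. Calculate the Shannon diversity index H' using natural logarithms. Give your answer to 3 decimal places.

2.027

Total N = 46+11+14+58+28+18+74+22+36 = 307, so the proportions are 0.14984, 0.03583, 0.0456, 0.18893, 0.09121, 0.05863, 0.24104, 0.07166, 0.11726 (working shown to 5 dp, full precision carried).
Each pᵢ ln pᵢ term: 0.14984×(-1.89821)=-0.28442, 0.03583×(-3.32895)=-0.11928, 0.0456×(-3.08779)=-0.14081, 0.18893×(-1.66640)=-0.31483, 0.09121×(-2.39464)=-0.21840, 0.05863×(-2.83648)=-0.16631, 0.24104×(-1.42278)=-0.34295, 0.07166×(-2.63581)=-0.18889, 0.11726×(-2.14333)=-0.25133.
Sum = -2.02722, so H' = 2.027.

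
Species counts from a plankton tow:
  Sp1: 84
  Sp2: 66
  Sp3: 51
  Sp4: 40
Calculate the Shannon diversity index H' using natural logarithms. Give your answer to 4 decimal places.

Total N = 84+66+51+40 = 241, so the proportions are 0.348548, 0.273859, 0.211618, 0.165975 (working shown to 6 dp, full precision carried).
Each pᵢ ln pᵢ term: 0.348548×(-1.053980)=-0.367362, 0.273859×(-1.295142)=-0.354686, 0.211618×(-1.552971)=-0.328637, 0.165975×(-1.795917)=-0.298078.
Sum = -1.348763, so H' = 1.3488.

1.3488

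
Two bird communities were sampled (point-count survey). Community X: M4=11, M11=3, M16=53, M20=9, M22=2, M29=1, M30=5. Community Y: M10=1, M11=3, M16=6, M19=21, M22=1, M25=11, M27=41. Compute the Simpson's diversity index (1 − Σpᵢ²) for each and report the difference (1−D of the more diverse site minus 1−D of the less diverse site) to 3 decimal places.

Community X: N=84, proportions 0.13095, 0.03571, 0.63095, 0.10714, 0.02381, 0.0119, 0.05952, giving 1−D = 0.56774 (working shown to 5 dp, full precision carried).
Community Y: N=84, proportions 0.0119, 0.03571, 0.07143, 0.25, 0.0119, 0.13095, 0.4881, giving 1−D = 0.67545.
Difference = |0.56774 − 0.67545| = 0.10771, i.e. 0.108 to 3 decimal places.

0.108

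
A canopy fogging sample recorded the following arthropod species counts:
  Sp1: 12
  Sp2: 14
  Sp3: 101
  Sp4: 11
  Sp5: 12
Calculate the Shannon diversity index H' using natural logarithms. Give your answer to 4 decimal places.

1.0834

Total N = 12+14+101+11+12 = 150, so the proportions are 0.08, 0.093333, 0.673333, 0.073333, 0.08 (working shown to 6 dp, full precision carried).
Each pᵢ ln pᵢ term: 0.08×(-2.525729)=-0.202058, 0.093333×(-2.371578)=-0.221347, 0.673333×(-0.395515)=-0.266313, 0.073333×(-2.612740)=-0.191601, 0.08×(-2.525729)=-0.202058.
Sum = -1.083378, so H' = 1.0834.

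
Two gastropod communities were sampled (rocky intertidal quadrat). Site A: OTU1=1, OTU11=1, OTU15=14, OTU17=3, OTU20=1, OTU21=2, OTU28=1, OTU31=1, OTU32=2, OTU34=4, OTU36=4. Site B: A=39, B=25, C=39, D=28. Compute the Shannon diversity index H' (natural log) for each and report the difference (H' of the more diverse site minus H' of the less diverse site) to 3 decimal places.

0.568

Site A: N=34, proportions 0.02941, 0.02941, 0.41176, 0.08824, 0.02941, 0.05882, 0.02941, 0.02941, 0.05882, 0.11765, 0.11765, giving H' = 1.93502 (working shown to 5 dp, full precision carried).
Site B: N=131, proportions 0.29771, 0.19084, 0.29771, 0.21374, giving H' = 1.36732.
Difference = |1.93502 − 1.36732| = 0.56770, i.e. 0.568 to 3 decimal places.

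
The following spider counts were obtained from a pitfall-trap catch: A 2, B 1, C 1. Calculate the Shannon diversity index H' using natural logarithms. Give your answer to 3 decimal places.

1.040

Total N = 2+1+1 = 4, so the proportions are 0.5, 0.25, 0.25 (working shown to 5 dp, full precision carried).
Each pᵢ ln pᵢ term: 0.5×(-0.69315)=-0.34657, 0.25×(-1.38629)=-0.34657, 0.25×(-1.38629)=-0.34657.
Sum = -1.03972, so H' = 1.040.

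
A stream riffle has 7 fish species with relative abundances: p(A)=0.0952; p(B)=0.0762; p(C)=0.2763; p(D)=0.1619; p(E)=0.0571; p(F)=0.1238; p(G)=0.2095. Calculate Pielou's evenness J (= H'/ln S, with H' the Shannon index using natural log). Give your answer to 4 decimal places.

0.9352

H' = −Σ pᵢ ln pᵢ = −((-0.223889) + (-0.196169) + (-0.355396) + (-0.294784) + (-0.163475) + (-0.258629) + (-0.327455)) = 1.819796 (working shown to 6 dp, full precision carried).
With S = 7 species, ln S = 1.945910, so J = 1.819796/1.945910 = 0.935190, i.e. 0.9352 to 4 decimal places.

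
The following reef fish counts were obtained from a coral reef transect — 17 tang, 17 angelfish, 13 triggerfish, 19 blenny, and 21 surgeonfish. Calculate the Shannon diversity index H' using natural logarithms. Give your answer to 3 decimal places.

Total N = 17+17+13+19+21 = 87, so the proportions are 0.1954, 0.1954, 0.14943, 0.21839, 0.24138 (working shown to 5 dp, full precision carried).
Each pᵢ ln pᵢ term: 0.1954×(-1.63269)=-0.31903, 0.1954×(-1.63269)=-0.31903, 0.14943×(-1.90096)=-0.28405, 0.21839×(-1.52147)=-0.33227, 0.24138×(-1.42139)=-0.34309.
Sum = -1.59748, so H' = 1.597.

1.597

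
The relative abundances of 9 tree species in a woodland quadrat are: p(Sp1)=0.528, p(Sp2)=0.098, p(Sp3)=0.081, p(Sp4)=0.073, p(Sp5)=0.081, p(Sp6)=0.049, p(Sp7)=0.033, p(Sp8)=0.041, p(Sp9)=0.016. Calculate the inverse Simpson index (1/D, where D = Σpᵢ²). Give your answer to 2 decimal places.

D = 0.528² + 0.098² + 0.081² + 0.073² + 0.081² + 0.049² + 0.033² + 0.041² + 0.016² = 0.278784 + 0.009604 + 0.006561 + 0.005329 + 0.006561 + 0.002401 + 0.001089 + 0.001681 + 0.000256 = 0.312266 (working shown to 6 dp, full precision carried).
So 1/D = 3.2024, i.e. 3.20 to 2 decimal places.

3.20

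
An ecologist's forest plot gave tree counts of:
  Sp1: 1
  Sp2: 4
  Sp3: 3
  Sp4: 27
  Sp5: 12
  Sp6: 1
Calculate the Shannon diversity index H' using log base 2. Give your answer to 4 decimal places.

Total N = 1+4+3+27+12+1 = 48, so the proportions are 0.020833, 0.083333, 0.0625, 0.5625, 0.25, 0.020833 (working shown to 6 dp, full precision carried).
Each pᵢ log₂ pᵢ term: 0.020833×(-5.584963)=-0.116353, 0.083333×(-3.584963)=-0.298747, 0.0625×(-4.000000)=-0.250000, 0.5625×(-0.830075)=-0.466917, 0.25×(-2.000000)=-0.500000, 0.020833×(-5.584963)=-0.116353.
Sum = -1.748371, so H' = 1.7484.

1.7484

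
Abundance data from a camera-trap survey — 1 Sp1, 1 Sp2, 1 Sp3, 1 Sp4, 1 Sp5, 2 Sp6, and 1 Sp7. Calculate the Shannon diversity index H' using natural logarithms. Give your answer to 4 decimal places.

1.9062

Total N = 1+1+1+1+1+2+1 = 8, so the proportions are 0.125, 0.125, 0.125, 0.125, 0.125, 0.25, 0.125 (working shown to 6 dp, full precision carried).
Each pᵢ ln pᵢ term: 0.125×(-2.079442)=-0.259930, 0.125×(-2.079442)=-0.259930, 0.125×(-2.079442)=-0.259930, 0.125×(-2.079442)=-0.259930, 0.125×(-2.079442)=-0.259930, 0.25×(-1.386294)=-0.346574, 0.125×(-2.079442)=-0.259930.
Sum = -1.906155, so H' = 1.9062.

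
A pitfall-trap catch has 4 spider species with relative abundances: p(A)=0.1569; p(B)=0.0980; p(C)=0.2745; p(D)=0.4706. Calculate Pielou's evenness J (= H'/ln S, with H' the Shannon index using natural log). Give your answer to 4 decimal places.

H' = −Σ pᵢ ln pᵢ = −((-0.290602) + (-0.227633) + (-0.354875) + (-0.354713)) = 1.227823 (working shown to 6 dp, full precision carried).
With S = 4 species, ln S = 1.386294, so J = 1.227823/1.386294 = 0.885687, i.e. 0.8857 to 4 decimal places.

0.8857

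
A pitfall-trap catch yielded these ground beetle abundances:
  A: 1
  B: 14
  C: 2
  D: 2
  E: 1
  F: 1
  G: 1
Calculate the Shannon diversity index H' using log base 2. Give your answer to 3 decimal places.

1.855

Total N = 1+14+2+2+1+1+1 = 22, so the proportions are 0.04545, 0.63636, 0.09091, 0.09091, 0.04545, 0.04545, 0.04545 (working shown to 5 dp, full precision carried).
Each pᵢ log₂ pᵢ term: 0.04545×(-4.45943)=-0.20270, 0.63636×(-0.65208)=-0.41496, 0.09091×(-3.45943)=-0.31449, 0.09091×(-3.45943)=-0.31449, 0.04545×(-4.45943)=-0.20270, 0.04545×(-4.45943)=-0.20270, 0.04545×(-4.45943)=-0.20270.
Sum = -1.85475, so H' = 1.855.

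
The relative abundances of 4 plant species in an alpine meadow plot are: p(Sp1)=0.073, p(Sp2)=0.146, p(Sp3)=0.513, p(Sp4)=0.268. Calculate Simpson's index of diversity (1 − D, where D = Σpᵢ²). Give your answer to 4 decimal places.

0.6384

D = 0.073² + 0.146² + 0.513² + 0.268² = 0.005329 + 0.021316 + 0.263169 + 0.071824 = 0.361638 (working shown to 6 dp, full precision carried).
So 1 − D = 0.638362, i.e. 0.6384 to 4 decimal places.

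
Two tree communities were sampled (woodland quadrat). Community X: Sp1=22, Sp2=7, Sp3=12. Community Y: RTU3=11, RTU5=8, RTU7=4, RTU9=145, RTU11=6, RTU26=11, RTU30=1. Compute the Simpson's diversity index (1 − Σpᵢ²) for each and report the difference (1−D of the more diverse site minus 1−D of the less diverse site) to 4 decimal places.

0.2154

Community X: N=41, proportions 0.536585, 0.170732, 0.292683, giving 1−D = 0.597264 (working shown to 6 dp, full precision carried).
Community Y: N=186, proportions 0.05914, 0.043011, 0.021505, 0.77957, 0.032258, 0.05914, 0.005376, giving 1−D = 0.381894.
Difference = |0.597264 − 0.381894| = 0.215370, i.e. 0.2154 to 4 decimal places.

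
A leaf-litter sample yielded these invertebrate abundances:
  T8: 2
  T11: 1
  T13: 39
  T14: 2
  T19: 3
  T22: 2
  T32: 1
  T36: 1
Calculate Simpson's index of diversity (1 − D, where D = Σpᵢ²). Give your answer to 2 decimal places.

0.41

Total N = 2+1+39+2+3+2+1+1 = 51, so the proportions are 0.0392, 0.0196, 0.7647, 0.0392, 0.0588, 0.0392, 0.0196, 0.0196 (working shown to 4 dp, full precision carried).
D = 0.0392² + 0.0196² + 0.7647² + 0.0392² + 0.0588² + 0.0392² + 0.0196² + 0.0196² = 0.0015 + 0.0004 + 0.5848 + 0.0015 + 0.0035 + 0.0015 + 0.0004 + 0.0004 = 0.5940.
So 1 − D = 0.4060, i.e. 0.41 to 2 decimal places.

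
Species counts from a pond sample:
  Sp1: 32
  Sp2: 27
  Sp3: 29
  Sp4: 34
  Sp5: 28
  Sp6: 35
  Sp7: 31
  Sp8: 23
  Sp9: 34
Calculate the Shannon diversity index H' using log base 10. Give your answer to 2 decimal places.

Total N = 32+27+29+34+28+35+31+23+34 = 273, so the proportions are 0.1172, 0.0989, 0.1062, 0.1245, 0.1026, 0.1282, 0.1136, 0.0842, 0.1245 (working shown to 4 dp, full precision carried).
Each pᵢ log₁₀ pᵢ term: 0.1172×(-0.9310)=-0.1091, 0.0989×(-1.0048)=-0.0994, 0.1062×(-0.9738)=-0.1034, 0.1245×(-0.9047)=-0.1127, 0.1026×(-0.9890)=-0.1014, 0.1282×(-0.8921)=-0.1144, 0.1136×(-0.9448)=-0.1073, 0.0842×(-1.0744)=-0.0905, 0.1245×(-0.9047)=-0.1127.
Sum = -0.9509, so H' = 0.95.

0.95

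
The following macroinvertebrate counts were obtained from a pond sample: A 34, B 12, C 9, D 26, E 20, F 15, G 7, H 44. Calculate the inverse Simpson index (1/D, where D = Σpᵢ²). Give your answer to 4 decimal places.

Total N = 34+12+9+26+20+15+7+44 = 167, so the proportions are 0.20359281, 0.07185629, 0.05389222, 0.15568862, 0.11976048, 0.08982036, 0.04191617, 0.26347305 (working shown to 8 dp, full precision carried).
D = 0.20359281² + 0.07185629² + 0.05389222² + 0.15568862² + 0.11976048² + 0.08982036² + 0.04191617² + 0.26347305² = 0.04145003 + 0.00516333 + 0.00290437 + 0.02423895 + 0.01434257 + 0.00806770 + 0.00175697 + 0.06941805 = 0.16734196.
So 1/D = 5.975787, i.e. 5.9758 to 4 decimal places.

5.9758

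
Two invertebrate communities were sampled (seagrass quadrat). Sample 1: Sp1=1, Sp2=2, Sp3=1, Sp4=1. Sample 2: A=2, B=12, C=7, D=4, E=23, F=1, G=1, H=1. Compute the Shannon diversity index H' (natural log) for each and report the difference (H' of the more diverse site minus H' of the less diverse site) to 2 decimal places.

Sample 1: N=5, proportions 0.2, 0.4, 0.2, 0.2, giving H' = 1.3322 (working shown to 4 dp, full precision carried).
Sample 2: N=51, proportions 0.0392, 0.2353, 0.1373, 0.0784, 0.451, 0.0196, 0.0196, 0.0196, giving H' = 1.5301.
Difference = |1.3322 − 1.5301| = 0.1979, i.e. 0.20 to 2 decimal places.

0.20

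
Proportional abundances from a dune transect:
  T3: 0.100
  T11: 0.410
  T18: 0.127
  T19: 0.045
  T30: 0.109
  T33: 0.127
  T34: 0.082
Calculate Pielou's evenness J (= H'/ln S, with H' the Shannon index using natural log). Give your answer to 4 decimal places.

H' = −Σ pᵢ ln pᵢ = −((-0.230259) + (-0.365555) + (-0.262073) + (-0.139549) + (-0.241588) + (-0.262073) + (-0.205085)) = 1.706183 (working shown to 6 dp, full precision carried).
With S = 7 species, ln S = 1.945910, so J = 1.706183/1.945910 = 0.876804, i.e. 0.8768 to 4 decimal places.

0.8768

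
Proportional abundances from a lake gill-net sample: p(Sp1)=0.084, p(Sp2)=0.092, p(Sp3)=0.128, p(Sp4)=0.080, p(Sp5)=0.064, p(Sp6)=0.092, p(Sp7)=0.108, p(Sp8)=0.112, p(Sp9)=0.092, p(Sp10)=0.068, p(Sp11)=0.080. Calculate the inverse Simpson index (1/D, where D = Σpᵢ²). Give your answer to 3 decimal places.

10.575

D = 0.084² + 0.092² + 0.128² + 0.08² + 0.064² + 0.092² + 0.108² + 0.112² + 0.092² + 0.068² + 0.08² = 0.00705600 + 0.00846400 + 0.01638400 + 0.00640000 + 0.00409600 + 0.00846400 + 0.01166400 + 0.01254400 + 0.00846400 + 0.00462400 + 0.00640000 = 0.09456000 (working shown to 8 dp, full precision carried).
So 1/D = 10.57530, i.e. 10.575 to 3 decimal places.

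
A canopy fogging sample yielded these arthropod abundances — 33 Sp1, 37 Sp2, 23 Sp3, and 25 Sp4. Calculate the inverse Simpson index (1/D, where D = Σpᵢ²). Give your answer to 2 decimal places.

3.85

Total N = 33+37+23+25 = 118, so the proportions are 0.279661, 0.313559, 0.194915, 0.211864 (working shown to 6 dp, full precision carried).
D = 0.279661² + 0.313559² + 0.194915² + 0.211864² = 0.078210 + 0.098319 + 0.037992 + 0.044887 = 0.259408.
So 1/D = 3.8549, i.e. 3.85 to 2 decimal places.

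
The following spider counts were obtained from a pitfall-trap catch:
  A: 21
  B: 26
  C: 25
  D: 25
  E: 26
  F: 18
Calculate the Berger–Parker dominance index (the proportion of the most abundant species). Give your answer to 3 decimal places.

0.184

Total N = 21+26+25+25+26+18 = 141, so the proportions are 0.14894, 0.1844, 0.1773, 0.1773, 0.1844, 0.12766 (working shown to 5 dp, full precision carried).
The largest proportion is 0.1844, i.e. d = 0.184 to 3 decimal places.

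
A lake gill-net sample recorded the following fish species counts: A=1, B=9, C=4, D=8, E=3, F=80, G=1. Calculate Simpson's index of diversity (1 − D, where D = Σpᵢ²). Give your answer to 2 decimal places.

0.42

Total N = 1+9+4+8+3+80+1 = 106, so the proportions are 0.0094, 0.0849, 0.0377, 0.0755, 0.0283, 0.7547, 0.0094 (working shown to 4 dp, full precision carried).
D = 0.0094² + 0.0849² + 0.0377² + 0.0755² + 0.0283² + 0.7547² + 0.0094² = 0.0001 + 0.0072 + 0.0014 + 0.0057 + 0.0008 + 0.5696 + 0.0001 = 0.5849.
So 1 − D = 0.4151, i.e. 0.42 to 2 decimal places.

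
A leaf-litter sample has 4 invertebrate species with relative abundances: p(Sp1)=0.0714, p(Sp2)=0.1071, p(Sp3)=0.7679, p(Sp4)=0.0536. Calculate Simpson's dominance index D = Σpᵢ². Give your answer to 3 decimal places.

0.609

D = 0.0714² + 0.1071² + 0.7679² + 0.0536² = 0.00510 + 0.01147 + 0.58967 + 0.00287 = 0.60911 (working shown to 5 dp, full precision carried).
To 3 decimal places, D = 0.609.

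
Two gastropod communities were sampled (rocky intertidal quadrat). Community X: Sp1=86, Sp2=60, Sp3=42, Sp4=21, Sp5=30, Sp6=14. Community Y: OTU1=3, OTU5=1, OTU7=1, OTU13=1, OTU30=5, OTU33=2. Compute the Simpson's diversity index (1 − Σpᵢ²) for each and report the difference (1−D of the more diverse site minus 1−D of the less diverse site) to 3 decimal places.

Community X: N=253, proportions 0.33992, 0.23715, 0.16601, 0.083, 0.11858, 0.05534, giving 1−D = 0.77664 (working shown to 5 dp, full precision carried).
Community Y: N=13, proportions 0.23077, 0.07692, 0.07692, 0.07692, 0.38462, 0.15385, giving 1−D = 0.75740.
Difference = |0.77664 − 0.75740| = 0.01924, i.e. 0.019 to 3 decimal places.

0.019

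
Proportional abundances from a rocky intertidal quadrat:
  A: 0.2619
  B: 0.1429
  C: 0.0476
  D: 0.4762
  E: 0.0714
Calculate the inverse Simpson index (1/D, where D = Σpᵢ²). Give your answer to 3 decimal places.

D = 0.2619² + 0.1429² + 0.0476² + 0.4762² + 0.0714² = 0.068592 + 0.020420 + 0.002266 + 0.226766 + 0.005098 = 0.323142 (working shown to 6 dp, full precision carried).
So 1/D = 3.09461, i.e. 3.095 to 3 decimal places.

3.095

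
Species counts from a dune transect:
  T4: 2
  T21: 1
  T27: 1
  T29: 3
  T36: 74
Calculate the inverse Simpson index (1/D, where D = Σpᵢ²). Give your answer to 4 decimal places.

1.1949

Total N = 2+1+1+3+74 = 81, so the proportions are 0.0246914, 0.0123457, 0.0123457, 0.037037, 0.9135802 (working shown to 7 dp, full precision carried).
D = 0.0246914² + 0.0123457² + 0.0123457² + 0.037037² + 0.9135802² = 0.0006097 + 0.0001524 + 0.0001524 + 0.0013717 + 0.8346289 = 0.8369151.
So 1/D = 1.194864, i.e. 1.1949 to 4 decimal places.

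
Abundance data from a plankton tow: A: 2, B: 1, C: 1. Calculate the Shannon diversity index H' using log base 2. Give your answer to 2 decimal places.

Total N = 2+1+1 = 4, so the proportions are 0.5, 0.25, 0.25 (working shown to 4 dp, full precision carried).
Each pᵢ log₂ pᵢ term: 0.5×(-1.0000)=-0.5000, 0.25×(-2.0000)=-0.5000, 0.25×(-2.0000)=-0.5000.
Sum = -1.5000, so H' = 1.50.

1.50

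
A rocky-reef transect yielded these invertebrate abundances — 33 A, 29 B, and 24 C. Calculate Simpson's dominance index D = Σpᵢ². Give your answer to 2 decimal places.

Total N = 33+29+24 = 86, so the proportions are 0.3837, 0.3372, 0.2791 (working shown to 4 dp, full precision carried).
D = 0.3837² + 0.3372² + 0.2791² = 0.1472 + 0.1137 + 0.0779 = 0.3388.
To 2 decimal places, D = 0.34.

0.34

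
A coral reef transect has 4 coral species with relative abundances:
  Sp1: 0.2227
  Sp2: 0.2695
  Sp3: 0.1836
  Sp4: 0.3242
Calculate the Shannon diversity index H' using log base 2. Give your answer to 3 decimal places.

1.968

Each pᵢ log₂ pᵢ term (working shown to 5 dp, full precision carried): 0.2227×(-2.16683)=-0.48255, 0.2695×(-1.89164)=-0.50980, 0.1836×(-2.44536)=-0.44897, 0.3242×(-1.62504)=-0.52684.
Sum = -1.96816, so H' = 1.968.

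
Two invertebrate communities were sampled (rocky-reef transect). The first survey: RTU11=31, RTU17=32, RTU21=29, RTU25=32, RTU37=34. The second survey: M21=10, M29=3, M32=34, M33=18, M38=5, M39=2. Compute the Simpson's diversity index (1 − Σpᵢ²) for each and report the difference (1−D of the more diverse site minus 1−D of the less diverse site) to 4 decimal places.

The first survey: N=158, proportions 0.196203, 0.202532, 0.183544, 0.202532, 0.21519, giving 1−D = 0.799471 (working shown to 6 dp, full precision carried).
The second survey: N=72, proportions 0.138889, 0.041667, 0.472222, 0.25, 0.069444, 0.027778, giving 1−D = 0.687886.
Difference = |0.799471 − 0.687886| = 0.111585, i.e. 0.1116 to 4 decimal places.

0.1116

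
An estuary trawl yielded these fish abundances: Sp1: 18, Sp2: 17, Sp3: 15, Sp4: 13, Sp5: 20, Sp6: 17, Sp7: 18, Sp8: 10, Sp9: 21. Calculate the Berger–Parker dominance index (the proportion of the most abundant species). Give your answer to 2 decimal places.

0.14

Total N = 18+17+15+13+20+17+18+10+21 = 149, so the proportions are 0.1208, 0.1141, 0.1007, 0.0872, 0.1342, 0.1141, 0.1208, 0.0671, 0.1409 (working shown to 4 dp, full precision carried).
The largest proportion is 0.1409, i.e. d = 0.14 to 2 decimal places.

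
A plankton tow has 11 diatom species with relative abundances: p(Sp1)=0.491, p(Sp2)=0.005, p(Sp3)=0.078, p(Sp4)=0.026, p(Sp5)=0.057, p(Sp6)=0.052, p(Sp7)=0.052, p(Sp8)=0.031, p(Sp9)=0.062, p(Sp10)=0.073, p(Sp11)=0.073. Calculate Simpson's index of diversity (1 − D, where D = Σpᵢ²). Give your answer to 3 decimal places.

0.728

D = 0.491² + 0.005² + 0.078² + 0.026² + 0.057² + 0.052² + 0.052² + 0.031² + 0.062² + 0.073² + 0.073² = 0.24108 + 0.00003 + 0.00608 + 0.00068 + 0.00325 + 0.00270 + 0.00270 + 0.00096 + 0.00384 + 0.00533 + 0.00533 = 0.27199 (working shown to 5 dp, full precision carried).
So 1 − D = 0.72801, i.e. 0.728 to 3 decimal places.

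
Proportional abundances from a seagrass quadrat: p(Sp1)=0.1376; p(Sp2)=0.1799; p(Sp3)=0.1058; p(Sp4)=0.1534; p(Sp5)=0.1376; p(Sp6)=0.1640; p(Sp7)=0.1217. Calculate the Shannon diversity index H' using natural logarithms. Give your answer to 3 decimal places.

1.932

Each pᵢ ln pᵢ term (working shown to 5 dp, full precision carried): 0.1376×(-1.98340)=-0.27292, 0.1799×(-1.71535)=-0.30859, 0.1058×(-2.24620)=-0.23765, 0.1534×(-1.87471)=-0.28758, 0.1376×(-1.98340)=-0.27292, 0.164×(-1.80789)=-0.29649, 0.1217×(-2.10620)=-0.25632.
Sum = -1.93247, so H' = 1.932.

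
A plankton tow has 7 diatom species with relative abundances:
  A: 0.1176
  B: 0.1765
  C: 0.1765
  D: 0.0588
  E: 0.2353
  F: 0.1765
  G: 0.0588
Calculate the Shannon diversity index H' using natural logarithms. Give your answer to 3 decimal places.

1.844

Each pᵢ ln pᵢ term (working shown to 5 dp, full precision carried): 0.1176×(-2.14047)=-0.25172, 0.1765×(-1.73443)=-0.30613, 0.1765×(-1.73443)=-0.30613, 0.0588×(-2.83361)=-0.16662, 0.2353×(-1.44689)=-0.34045, 0.1765×(-1.73443)=-0.30613, 0.0588×(-2.83361)=-0.16662.
Sum = -1.84379, so H' = 1.844.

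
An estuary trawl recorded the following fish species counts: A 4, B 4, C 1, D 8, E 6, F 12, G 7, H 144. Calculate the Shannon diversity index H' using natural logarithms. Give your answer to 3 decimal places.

Total N = 4+4+1+8+6+12+7+144 = 186, so the proportions are 0.02151, 0.02151, 0.00538, 0.04301, 0.03226, 0.06452, 0.03763, 0.77419 (working shown to 5 dp, full precision carried).
Each pᵢ ln pᵢ term: 0.02151×(-3.83945)=-0.08257, 0.02151×(-3.83945)=-0.08257, 0.00538×(-5.22575)=-0.02810, 0.04301×(-3.14631)=-0.13532, 0.03226×(-3.43399)=-0.11077, 0.06452×(-2.74084)=-0.17683, 0.03763×(-3.27984)=-0.12343, 0.77419×(-0.25593)=-0.19814.
Sum = -0.93774, so H' = 0.938.

0.938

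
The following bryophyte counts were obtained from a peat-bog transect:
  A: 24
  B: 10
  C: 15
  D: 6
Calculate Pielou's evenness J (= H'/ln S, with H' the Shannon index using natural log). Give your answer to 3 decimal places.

Total N = 24+10+15+6 = 55, so the proportions are 0.43636, 0.18182, 0.27273, 0.10909 (working shown to 5 dp, full precision carried).
H' = −Σ pᵢ ln pᵢ = −((-0.36187) + (-0.30995) + (-0.35435) + (-0.24170)) = 1.26787.
With S = 4 species, ln S = 1.38629, so J = 1.26787/1.38629 = 0.91458, i.e. 0.915 to 3 decimal places.

0.915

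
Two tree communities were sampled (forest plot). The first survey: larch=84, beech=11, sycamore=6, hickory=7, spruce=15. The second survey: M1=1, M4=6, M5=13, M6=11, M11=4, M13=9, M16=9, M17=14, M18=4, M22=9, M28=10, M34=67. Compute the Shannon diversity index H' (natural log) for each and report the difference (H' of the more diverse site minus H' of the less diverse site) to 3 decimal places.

0.939

The first survey: N=123, proportions 0.682927, 0.089431, 0.04878, 0.056911, 0.121951, giving H' = 1.043419 (working shown to 6 dp, full precision carried).
The second survey: N=157, proportions 0.006369, 0.038217, 0.082803, 0.070064, 0.025478, 0.057325, 0.057325, 0.089172, 0.025478, 0.057325, 0.063694, 0.426752, giving H' = 1.982525.
Difference = |1.043419 − 1.982525| = 0.939106, i.e. 0.939 to 3 decimal places.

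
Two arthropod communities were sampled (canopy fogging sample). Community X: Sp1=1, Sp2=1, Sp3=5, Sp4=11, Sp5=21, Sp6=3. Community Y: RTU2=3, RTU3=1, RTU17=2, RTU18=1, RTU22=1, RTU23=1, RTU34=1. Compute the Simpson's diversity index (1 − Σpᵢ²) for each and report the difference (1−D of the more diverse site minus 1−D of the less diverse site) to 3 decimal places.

0.159

Community X: N=42, proportions 0.02381, 0.02381, 0.11905, 0.2619, 0.5, 0.07143, giving 1−D = 0.66100 (working shown to 5 dp, full precision carried).
Community Y: N=10, proportions 0.3, 0.1, 0.2, 0.1, 0.1, 0.1, 0.1, giving 1−D = 0.82000.
Difference = |0.66100 − 0.82000| = 0.15900, i.e. 0.159 to 3 decimal places.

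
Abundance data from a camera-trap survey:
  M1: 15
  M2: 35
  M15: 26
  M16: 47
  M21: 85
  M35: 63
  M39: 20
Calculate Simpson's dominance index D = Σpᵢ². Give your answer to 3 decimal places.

Total N = 15+35+26+47+85+63+20 = 291, so the proportions are 0.05155, 0.12027, 0.08935, 0.16151, 0.2921, 0.21649, 0.06873 (working shown to 5 dp, full precision carried).
D = 0.05155² + 0.12027² + 0.08935² + 0.16151² + 0.2921² + 0.21649² + 0.06873² = 0.00266 + 0.01447 + 0.00798 + 0.02609 + 0.08532 + 0.04687 + 0.00472 = 0.18811.
To 3 decimal places, D = 0.188.

0.188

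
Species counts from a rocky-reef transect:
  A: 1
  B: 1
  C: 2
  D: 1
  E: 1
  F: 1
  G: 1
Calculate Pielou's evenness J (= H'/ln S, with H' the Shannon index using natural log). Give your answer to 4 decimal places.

0.9796

Total N = 1+1+2+1+1+1+1 = 8, so the proportions are 0.125, 0.125, 0.25, 0.125, 0.125, 0.125, 0.125 (working shown to 6 dp, full precision carried).
H' = −Σ pᵢ ln pᵢ = −((-0.259930) + (-0.259930) + (-0.346574) + (-0.259930) + (-0.259930) + (-0.259930) + (-0.259930)) = 1.906155.
With S = 7 species, ln S = 1.945910, so J = 1.906155/1.945910 = 0.979570, i.e. 0.9796 to 4 decimal places.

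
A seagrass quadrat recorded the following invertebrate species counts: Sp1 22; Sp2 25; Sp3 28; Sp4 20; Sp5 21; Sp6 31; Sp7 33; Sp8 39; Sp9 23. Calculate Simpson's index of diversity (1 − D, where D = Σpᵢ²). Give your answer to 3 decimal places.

0.883

Total N = 22+25+28+20+21+31+33+39+23 = 242, so the proportions are 0.09091, 0.10331, 0.1157, 0.08264, 0.08678, 0.1281, 0.13636, 0.16116, 0.09504 (working shown to 5 dp, full precision carried).
D = 0.09091² + 0.10331² + 0.1157² + 0.08264² + 0.08678² + 0.1281² + 0.13636² + 0.16116² + 0.09504² = 0.00826 + 0.01067 + 0.01339 + 0.00683 + 0.00753 + 0.01641 + 0.01860 + 0.02597 + 0.00903 = 0.11669.
So 1 − D = 0.88331, i.e. 0.883 to 3 decimal places.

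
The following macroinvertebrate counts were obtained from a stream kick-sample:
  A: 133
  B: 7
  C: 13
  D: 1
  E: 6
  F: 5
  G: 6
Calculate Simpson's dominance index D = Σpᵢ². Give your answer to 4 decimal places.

0.6157

Total N = 133+7+13+1+6+5+6 = 171, so the proportions are 0.777778, 0.040936, 0.076023, 0.005848, 0.035088, 0.02924, 0.035088 (working shown to 6 dp, full precision carried).
D = 0.777778² + 0.040936² + 0.076023² + 0.005848² + 0.035088² + 0.02924² + 0.035088² = 0.604938 + 0.001676 + 0.005780 + 0.000034 + 0.001231 + 0.000855 + 0.001231 = 0.615745.
To 4 decimal places, D = 0.6157.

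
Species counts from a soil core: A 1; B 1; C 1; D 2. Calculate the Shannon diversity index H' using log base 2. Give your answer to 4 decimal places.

1.9219

Total N = 1+1+1+2 = 5, so the proportions are 0.2, 0.2, 0.2, 0.4 (working shown to 6 dp, full precision carried).
Each pᵢ log₂ pᵢ term: 0.2×(-2.321928)=-0.464386, 0.2×(-2.321928)=-0.464386, 0.2×(-2.321928)=-0.464386, 0.4×(-1.321928)=-0.528771.
Sum = -1.921928, so H' = 1.9219.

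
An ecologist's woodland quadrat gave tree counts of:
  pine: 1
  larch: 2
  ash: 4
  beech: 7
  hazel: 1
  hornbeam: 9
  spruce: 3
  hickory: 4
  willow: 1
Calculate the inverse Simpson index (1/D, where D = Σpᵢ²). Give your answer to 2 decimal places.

5.75

Total N = 1+2+4+7+1+9+3+4+1 = 32, so the proportions are 0.03125, 0.0625, 0.125, 0.21875, 0.03125, 0.28125, 0.09375, 0.125, 0.03125 (working shown to 6 dp, full precision carried).
D = 0.03125² + 0.0625² + 0.125² + 0.21875² + 0.03125² + 0.28125² + 0.09375² + 0.125² + 0.03125² = 0.000977 + 0.003906 + 0.015625 + 0.047852 + 0.000977 + 0.079102 + 0.008789 + 0.015625 + 0.000977 = 0.173828.
So 1/D = 5.7528, i.e. 5.75 to 2 decimal places.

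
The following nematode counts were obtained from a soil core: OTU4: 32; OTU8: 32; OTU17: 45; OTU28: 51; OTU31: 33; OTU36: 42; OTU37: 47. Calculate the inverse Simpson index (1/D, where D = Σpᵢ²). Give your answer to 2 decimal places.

Total N = 32+32+45+51+33+42+47 = 282, so the proportions are 0.113475, 0.113475, 0.159574, 0.180851, 0.117021, 0.148936, 0.166667 (working shown to 6 dp, full precision carried).
D = 0.113475² + 0.113475² + 0.159574² + 0.180851² + 0.117021² + 0.148936² + 0.166667² = 0.012877 + 0.012877 + 0.025464 + 0.032707 + 0.013694 + 0.022182 + 0.027778 = 0.147578.
So 1/D = 6.7761, i.e. 6.78 to 2 decimal places.

6.78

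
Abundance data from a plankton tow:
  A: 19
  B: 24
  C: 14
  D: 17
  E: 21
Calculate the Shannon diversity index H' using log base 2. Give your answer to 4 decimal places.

2.2985

Total N = 19+24+14+17+21 = 95, so the proportions are 0.2, 0.252632, 0.147368, 0.178947, 0.221053 (working shown to 6 dp, full precision carried).
Each pᵢ log₂ pᵢ term: 0.2×(-2.321928)=-0.464386, 0.252632×(-1.984893)=-0.501447, 0.147368×(-2.762501)=-0.407105, 0.178947×(-2.482393)=-0.444218, 0.221053×(-2.177538)=-0.481351.
Sum = -2.298506, so H' = 2.2985.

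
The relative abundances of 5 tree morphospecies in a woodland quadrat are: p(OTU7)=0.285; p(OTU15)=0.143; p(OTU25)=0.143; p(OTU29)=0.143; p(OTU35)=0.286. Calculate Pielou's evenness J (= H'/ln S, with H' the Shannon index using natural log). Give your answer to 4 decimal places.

H' = −Σ pᵢ ln pᵢ = −((-0.357751) + (-0.278122) + (-0.278122) + (-0.278122) + (-0.358004)) = 1.550122 (working shown to 6 dp, full precision carried).
With S = 5 species, ln S = 1.609438, so J = 1.550122/1.609438 = 0.963145, i.e. 0.9631 to 4 decimal places.

0.9631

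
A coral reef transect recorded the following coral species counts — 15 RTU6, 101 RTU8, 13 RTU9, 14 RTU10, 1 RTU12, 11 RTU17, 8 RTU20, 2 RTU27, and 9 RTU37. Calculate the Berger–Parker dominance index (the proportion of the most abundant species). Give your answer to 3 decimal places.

Total N = 15+101+13+14+1+11+8+2+9 = 174, so the proportions are 0.08621, 0.58046, 0.07471, 0.08046, 0.00575, 0.06322, 0.04598, 0.01149, 0.05172 (working shown to 5 dp, full precision carried).
The largest proportion is 0.58046, i.e. d = 0.580 to 3 decimal places.

0.580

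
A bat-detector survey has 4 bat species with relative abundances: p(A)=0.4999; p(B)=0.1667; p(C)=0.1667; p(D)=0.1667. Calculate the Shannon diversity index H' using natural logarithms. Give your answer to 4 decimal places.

Each pᵢ ln pᵢ term (working shown to 6 dp, full precision carried): 0.4999×(-0.693347)=-0.346604, 0.1667×(-1.791559)=-0.298653, 0.1667×(-1.791559)=-0.298653, 0.1667×(-1.791559)=-0.298653.
Sum = -1.242563, so H' = 1.2426.

1.2426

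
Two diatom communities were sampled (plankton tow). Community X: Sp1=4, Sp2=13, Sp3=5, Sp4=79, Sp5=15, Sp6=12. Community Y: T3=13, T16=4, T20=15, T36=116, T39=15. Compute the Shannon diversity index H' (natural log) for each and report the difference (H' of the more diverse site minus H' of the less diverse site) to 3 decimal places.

Community X: N=128, proportions 0.03125, 0.10156, 0.03906, 0.61719, 0.11719, 0.09375, giving H' = 1.23826 (working shown to 5 dp, full precision carried).
Community Y: N=163, proportions 0.07975, 0.02454, 0.09202, 0.71166, 0.09202, giving H' = 0.97383.
Difference = |1.23826 − 0.97383| = 0.26443, i.e. 0.264 to 3 decimal places.

0.264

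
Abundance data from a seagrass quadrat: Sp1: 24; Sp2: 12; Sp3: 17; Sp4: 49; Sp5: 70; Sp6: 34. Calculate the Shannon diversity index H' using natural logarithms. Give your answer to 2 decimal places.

1.63

Total N = 24+12+17+49+70+34 = 206, so the proportions are 0.1165, 0.0583, 0.0825, 0.2379, 0.3398, 0.165 (working shown to 4 dp, full precision carried).
Each pᵢ ln pᵢ term: 0.1165×(-2.1498)=-0.2505, 0.0583×(-2.8430)=-0.1656, 0.0825×(-2.4947)=-0.2059, 0.2379×(-1.4361)=-0.3416, 0.3398×(-1.0794)=-0.3668, 0.165×(-1.8015)=-0.2973.
Sum = -1.6276, so H' = 1.63.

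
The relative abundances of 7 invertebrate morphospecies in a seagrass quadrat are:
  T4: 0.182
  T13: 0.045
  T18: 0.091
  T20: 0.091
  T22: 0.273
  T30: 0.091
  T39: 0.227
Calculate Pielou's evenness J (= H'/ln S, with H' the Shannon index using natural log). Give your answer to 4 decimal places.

0.9225

H' = −Σ pᵢ ln pᵢ = −((-0.310082) + (-0.139549) + (-0.218118) + (-0.218118) + (-0.354431) + (-0.218118) + (-0.336597)) = 1.795012 (working shown to 6 dp, full precision carried).
With S = 7 species, ln S = 1.945910, so J = 1.795012/1.945910 = 0.922454, i.e. 0.9225 to 4 decimal places.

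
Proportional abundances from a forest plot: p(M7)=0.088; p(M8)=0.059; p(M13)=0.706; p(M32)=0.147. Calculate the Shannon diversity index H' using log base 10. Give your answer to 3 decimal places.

0.395

Each pᵢ log₁₀ pᵢ term (working shown to 5 dp, full precision carried): 0.088×(-1.05552)=-0.09289, 0.059×(-1.22915)=-0.07252, 0.706×(-0.15120)=-0.10674, 0.147×(-0.83268)=-0.12240.
Sum = -0.39455, so H' = 0.395.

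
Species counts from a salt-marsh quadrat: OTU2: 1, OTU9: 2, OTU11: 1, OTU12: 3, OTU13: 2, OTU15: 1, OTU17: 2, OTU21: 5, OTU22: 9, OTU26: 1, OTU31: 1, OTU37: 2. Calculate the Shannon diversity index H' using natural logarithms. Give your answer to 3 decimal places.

Total N = 1+2+1+3+2+1+2+5+9+1+1+2 = 30, so the proportions are 0.03333, 0.06667, 0.03333, 0.1, 0.06667, 0.03333, 0.06667, 0.16667, 0.3, 0.03333, 0.03333, 0.06667 (working shown to 5 dp, full precision carried).
Each pᵢ ln pᵢ term: 0.03333×(-3.40120)=-0.11337, 0.06667×(-2.70805)=-0.18054, 0.03333×(-3.40120)=-0.11337, 0.1×(-2.30259)=-0.23026, 0.06667×(-2.70805)=-0.18054, 0.03333×(-3.40120)=-0.11337, 0.06667×(-2.70805)=-0.18054, 0.16667×(-1.79176)=-0.29863, 0.3×(-1.20397)=-0.36119, 0.03333×(-3.40120)=-0.11337, 0.03333×(-3.40120)=-0.11337, 0.06667×(-2.70805)=-0.18054.
Sum = -2.17909, so H' = 2.179.

2.179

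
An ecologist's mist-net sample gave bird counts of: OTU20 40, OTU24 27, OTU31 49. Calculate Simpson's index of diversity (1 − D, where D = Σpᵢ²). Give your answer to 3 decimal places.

0.648

Total N = 40+27+49 = 116, so the proportions are 0.34483, 0.23276, 0.42241 (working shown to 5 dp, full precision carried).
D = 0.34483² + 0.23276² + 0.42241² = 0.11891 + 0.05418 + 0.17843 = 0.35152.
So 1 − D = 0.64848, i.e. 0.648 to 3 decimal places.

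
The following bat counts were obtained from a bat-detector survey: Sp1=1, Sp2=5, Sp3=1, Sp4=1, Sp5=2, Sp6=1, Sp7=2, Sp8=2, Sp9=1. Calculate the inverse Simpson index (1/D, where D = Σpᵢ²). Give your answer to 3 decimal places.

6.095

Total N = 1+5+1+1+2+1+2+2+1 = 16, so the proportions are 0.0625, 0.3125, 0.0625, 0.0625, 0.125, 0.0625, 0.125, 0.125, 0.0625 (working shown to 7 dp, full precision carried).
D = 0.0625² + 0.3125² + 0.0625² + 0.0625² + 0.125² + 0.0625² + 0.125² + 0.125² + 0.0625² = 0.0039062 + 0.0976562 + 0.0039062 + 0.0039062 + 0.0156250 + 0.0039062 + 0.0156250 + 0.0156250 + 0.0039062 = 0.1640625.
So 1/D = 6.09524, i.e. 6.095 to 3 decimal places.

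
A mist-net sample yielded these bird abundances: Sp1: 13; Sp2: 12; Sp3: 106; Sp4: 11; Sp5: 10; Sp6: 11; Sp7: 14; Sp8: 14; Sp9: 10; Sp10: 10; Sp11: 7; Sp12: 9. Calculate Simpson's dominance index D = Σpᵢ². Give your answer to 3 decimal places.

0.245

Total N = 13+12+106+11+10+11+14+14+10+10+7+9 = 227, so the proportions are 0.05727, 0.05286, 0.46696, 0.04846, 0.04405, 0.04846, 0.06167, 0.06167, 0.04405, 0.04405, 0.03084, 0.03965 (working shown to 5 dp, full precision carried).
D = 0.05727² + 0.05286² + 0.46696² + 0.04846² + 0.04405² + 0.04846² + 0.06167² + 0.06167² + 0.04405² + 0.04405² + 0.03084² + 0.03965² = 0.00328 + 0.00279 + 0.21805 + 0.00235 + 0.00194 + 0.00235 + 0.00380 + 0.00380 + 0.00194 + 0.00194 + 0.00095 + 0.00157 = 0.24477.
To 3 decimal places, D = 0.245.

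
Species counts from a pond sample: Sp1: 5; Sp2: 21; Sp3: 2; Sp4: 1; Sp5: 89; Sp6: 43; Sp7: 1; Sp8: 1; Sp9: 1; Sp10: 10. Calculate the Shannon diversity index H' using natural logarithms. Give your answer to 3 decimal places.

1.380

Total N = 5+21+2+1+89+43+1+1+1+10 = 174, so the proportions are 0.02874, 0.12069, 0.01149, 0.00575, 0.51149, 0.24713, 0.00575, 0.00575, 0.00575, 0.05747 (working shown to 5 dp, full precision carried).
Each pᵢ ln pᵢ term: 0.02874×(-3.54962)=-0.10200, 0.12069×(-2.11453)=-0.25520, 0.01149×(-4.46591)=-0.05133, 0.00575×(-5.15906)=-0.02965, 0.51149×(-0.67042)=-0.34292, 0.24713×(-1.39786)=-0.34545, 0.00575×(-5.15906)=-0.02965, 0.00575×(-5.15906)=-0.02965, 0.00575×(-5.15906)=-0.02965, 0.05747×(-2.85647)=-0.16416.
Sum = -1.37966, so H' = 1.380.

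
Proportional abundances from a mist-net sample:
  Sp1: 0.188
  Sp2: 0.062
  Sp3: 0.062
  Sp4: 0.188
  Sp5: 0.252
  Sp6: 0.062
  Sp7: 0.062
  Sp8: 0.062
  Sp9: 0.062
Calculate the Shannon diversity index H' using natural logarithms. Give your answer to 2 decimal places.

Each pᵢ ln pᵢ term (working shown to 4 dp, full precision carried): 0.188×(-1.6713)=-0.3142, 0.062×(-2.7806)=-0.1724, 0.062×(-2.7806)=-0.1724, 0.188×(-1.6713)=-0.3142, 0.252×(-1.3783)=-0.3473, 0.062×(-2.7806)=-0.1724, 0.062×(-2.7806)=-0.1724, 0.062×(-2.7806)=-0.1724, 0.062×(-2.7806)=-0.1724.
Sum = -2.0101, so H' = 2.01.

2.01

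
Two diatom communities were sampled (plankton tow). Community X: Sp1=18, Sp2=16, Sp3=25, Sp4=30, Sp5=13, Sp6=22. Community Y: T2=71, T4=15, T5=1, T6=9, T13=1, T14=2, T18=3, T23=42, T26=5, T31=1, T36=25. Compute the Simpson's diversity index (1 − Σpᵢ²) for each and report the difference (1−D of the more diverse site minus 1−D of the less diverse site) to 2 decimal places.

0.07

Community X: N=124, proportions 0.14516, 0.12903, 0.20161, 0.24194, 0.10484, 0.17742, giving 1−D = 0.82063 (working shown to 5 dp, full precision carried).
Community Y: N=175, proportions 0.40571, 0.08571, 0.00571, 0.05143, 0.00571, 0.01143, 0.01714, 0.24, 0.02857, 0.00571, 0.14286, giving 1−D = 0.74606.
Difference = |0.82063 − 0.74606| = 0.07457, i.e. 0.07 to 2 decimal places.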